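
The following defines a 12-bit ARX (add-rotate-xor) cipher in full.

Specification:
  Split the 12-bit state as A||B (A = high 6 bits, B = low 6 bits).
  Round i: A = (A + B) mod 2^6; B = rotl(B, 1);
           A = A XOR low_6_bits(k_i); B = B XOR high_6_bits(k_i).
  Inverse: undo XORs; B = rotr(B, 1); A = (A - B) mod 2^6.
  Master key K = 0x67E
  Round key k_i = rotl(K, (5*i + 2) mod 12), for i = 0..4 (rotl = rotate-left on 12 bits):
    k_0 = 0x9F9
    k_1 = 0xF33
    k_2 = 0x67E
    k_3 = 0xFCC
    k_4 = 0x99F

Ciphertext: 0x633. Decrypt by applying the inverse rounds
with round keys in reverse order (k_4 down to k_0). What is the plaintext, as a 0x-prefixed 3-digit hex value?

s_0 = ciphertext = 0x633
s_1 = InvRound(s_0, k_4) = 0x76A
s_2 = InvRound(s_1, k_3) = 0x9EA
s_3 = InvRound(s_2, k_2) = 0x839
s_4 = InvRound(s_3, k_1) = 0xC62
s_5 = InvRound(s_4, k_0) = 0x9A2

0x9A2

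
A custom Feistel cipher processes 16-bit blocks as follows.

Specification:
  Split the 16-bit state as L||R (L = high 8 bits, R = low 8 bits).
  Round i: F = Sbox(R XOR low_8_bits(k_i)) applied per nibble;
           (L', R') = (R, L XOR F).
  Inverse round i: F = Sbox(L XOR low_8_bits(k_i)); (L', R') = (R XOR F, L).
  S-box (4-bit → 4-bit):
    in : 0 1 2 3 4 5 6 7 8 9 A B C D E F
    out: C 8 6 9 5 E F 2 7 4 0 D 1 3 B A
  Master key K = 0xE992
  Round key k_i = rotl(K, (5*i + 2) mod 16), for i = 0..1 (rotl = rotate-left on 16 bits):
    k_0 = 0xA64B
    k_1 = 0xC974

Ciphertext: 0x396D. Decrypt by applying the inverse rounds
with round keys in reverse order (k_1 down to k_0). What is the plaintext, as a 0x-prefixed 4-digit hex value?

0x173E

s_0 = ciphertext = 0x396D
s_1 = InvRound(s_0, k_1) = 0x3E39
s_2 = InvRound(s_1, k_0) = 0x173E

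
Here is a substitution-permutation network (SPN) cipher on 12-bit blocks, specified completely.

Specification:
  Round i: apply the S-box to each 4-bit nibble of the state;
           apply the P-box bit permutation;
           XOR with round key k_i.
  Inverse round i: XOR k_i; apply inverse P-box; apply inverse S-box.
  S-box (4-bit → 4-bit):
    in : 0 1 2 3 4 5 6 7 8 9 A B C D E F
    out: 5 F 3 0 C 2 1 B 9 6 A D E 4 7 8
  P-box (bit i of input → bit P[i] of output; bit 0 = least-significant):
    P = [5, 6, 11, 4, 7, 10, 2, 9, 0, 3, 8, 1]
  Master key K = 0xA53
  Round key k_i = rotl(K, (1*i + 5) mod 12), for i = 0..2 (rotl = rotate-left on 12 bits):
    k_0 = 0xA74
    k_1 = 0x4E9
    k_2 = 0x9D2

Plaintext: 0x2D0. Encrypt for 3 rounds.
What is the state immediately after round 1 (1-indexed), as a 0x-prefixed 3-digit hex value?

0x259

s_0 = plaintext = 0x2D0
s_1 = Round(s_0, k_0) = 0x259
s_2 = Round(s_1, k_1) = 0x8A0
s_3 = Round(s_2, k_2) = 0x7F1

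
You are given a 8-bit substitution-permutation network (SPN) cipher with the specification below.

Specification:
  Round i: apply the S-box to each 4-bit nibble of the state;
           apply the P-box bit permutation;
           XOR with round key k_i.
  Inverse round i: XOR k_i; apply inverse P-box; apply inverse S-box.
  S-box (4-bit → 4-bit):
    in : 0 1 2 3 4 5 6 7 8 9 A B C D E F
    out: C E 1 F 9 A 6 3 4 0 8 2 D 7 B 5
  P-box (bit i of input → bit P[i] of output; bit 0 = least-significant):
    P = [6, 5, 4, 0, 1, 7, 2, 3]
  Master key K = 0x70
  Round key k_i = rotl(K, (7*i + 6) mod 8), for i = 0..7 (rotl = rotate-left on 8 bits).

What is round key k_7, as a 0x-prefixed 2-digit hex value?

K = 0x70
k_0 = rotl(K, (7*0+6) mod 8) = rotl(K, 6) = 0x1C
k_1 = rotl(K, (7*1+6) mod 8) = rotl(K, 5) = 0x0E
k_2 = rotl(K, (7*2+6) mod 8) = rotl(K, 4) = 0x07
k_3 = rotl(K, (7*3+6) mod 8) = rotl(K, 3) = 0x83
k_4 = rotl(K, (7*4+6) mod 8) = rotl(K, 2) = 0xC1
k_5 = rotl(K, (7*5+6) mod 8) = rotl(K, 1) = 0xE0
k_6 = rotl(K, (7*6+6) mod 8) = rotl(K, 0) = 0x70
k_7 = rotl(K, (7*7+6) mod 8) = rotl(K, 7) = 0x38

0x38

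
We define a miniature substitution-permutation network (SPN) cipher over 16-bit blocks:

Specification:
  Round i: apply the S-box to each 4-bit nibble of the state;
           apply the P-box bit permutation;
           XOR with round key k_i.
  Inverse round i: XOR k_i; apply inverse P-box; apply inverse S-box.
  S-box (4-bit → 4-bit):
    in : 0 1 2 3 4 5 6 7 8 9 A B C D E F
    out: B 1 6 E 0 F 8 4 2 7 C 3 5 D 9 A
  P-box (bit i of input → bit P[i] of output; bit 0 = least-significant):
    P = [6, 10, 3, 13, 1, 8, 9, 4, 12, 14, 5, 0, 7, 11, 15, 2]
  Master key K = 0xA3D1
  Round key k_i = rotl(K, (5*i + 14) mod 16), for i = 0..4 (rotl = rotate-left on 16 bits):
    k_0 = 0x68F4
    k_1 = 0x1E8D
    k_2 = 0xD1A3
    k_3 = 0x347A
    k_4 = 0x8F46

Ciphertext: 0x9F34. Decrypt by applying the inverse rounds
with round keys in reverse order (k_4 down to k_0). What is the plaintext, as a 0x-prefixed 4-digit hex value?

0x473E

s_0 = ciphertext = 0x9F34
s_1 = InvRound(s_0, k_4) = 0x4CE1
s_2 = InvRound(s_1, k_3) = 0xB0EA
s_3 = InvRound(s_2, k_2) = 0x4F8D
s_4 = InvRound(s_3, k_1) = 0x4B84
s_5 = InvRound(s_4, k_0) = 0x473E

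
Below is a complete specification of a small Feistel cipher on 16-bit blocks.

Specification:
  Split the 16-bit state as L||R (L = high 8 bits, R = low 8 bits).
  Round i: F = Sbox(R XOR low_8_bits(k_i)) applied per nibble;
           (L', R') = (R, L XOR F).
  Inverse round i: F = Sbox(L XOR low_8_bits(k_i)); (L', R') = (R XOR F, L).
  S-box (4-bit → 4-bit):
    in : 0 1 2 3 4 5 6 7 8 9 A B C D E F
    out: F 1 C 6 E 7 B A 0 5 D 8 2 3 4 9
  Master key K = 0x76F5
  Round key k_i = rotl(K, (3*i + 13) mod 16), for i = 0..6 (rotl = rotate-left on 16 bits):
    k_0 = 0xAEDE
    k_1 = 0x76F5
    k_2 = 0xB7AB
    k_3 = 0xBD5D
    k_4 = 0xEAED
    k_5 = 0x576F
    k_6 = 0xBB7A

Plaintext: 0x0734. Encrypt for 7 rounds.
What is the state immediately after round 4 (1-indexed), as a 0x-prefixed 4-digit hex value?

0x514F

s_0 = plaintext = 0x0734
s_1 = Round(s_0, k_0) = 0x344A
s_2 = Round(s_1, k_1) = 0x4ABD
s_3 = Round(s_2, k_2) = 0xBD51
s_4 = Round(s_3, k_3) = 0x514F
s_5 = Round(s_4, k_4) = 0x4F8D
s_6 = Round(s_5, k_5) = 0x8D03
s_7 = Round(s_6, k_6) = 0x0328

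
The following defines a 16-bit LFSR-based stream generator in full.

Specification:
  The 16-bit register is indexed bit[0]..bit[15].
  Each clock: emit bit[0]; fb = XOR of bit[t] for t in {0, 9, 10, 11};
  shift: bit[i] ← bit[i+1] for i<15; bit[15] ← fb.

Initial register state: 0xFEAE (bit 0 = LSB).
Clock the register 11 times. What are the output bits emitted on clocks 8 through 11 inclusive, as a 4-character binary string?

reg_0 = 0xFEAE
clock 1: out=0, reg = 0xFF57
clock 2: out=1, reg = 0x7FAB
clock 3: out=1, reg = 0x3FD5
clock 4: out=1, reg = 0x1FEA
clock 5: out=0, reg = 0x8FF5
clock 6: out=1, reg = 0x47FA
clock 7: out=0, reg = 0x23FD
clock 8: out=1, reg = 0x11FE
clock 9: out=0, reg = 0x08FF
clock 10: out=1, reg = 0x047F
clock 11: out=1, reg = 0x023F

1011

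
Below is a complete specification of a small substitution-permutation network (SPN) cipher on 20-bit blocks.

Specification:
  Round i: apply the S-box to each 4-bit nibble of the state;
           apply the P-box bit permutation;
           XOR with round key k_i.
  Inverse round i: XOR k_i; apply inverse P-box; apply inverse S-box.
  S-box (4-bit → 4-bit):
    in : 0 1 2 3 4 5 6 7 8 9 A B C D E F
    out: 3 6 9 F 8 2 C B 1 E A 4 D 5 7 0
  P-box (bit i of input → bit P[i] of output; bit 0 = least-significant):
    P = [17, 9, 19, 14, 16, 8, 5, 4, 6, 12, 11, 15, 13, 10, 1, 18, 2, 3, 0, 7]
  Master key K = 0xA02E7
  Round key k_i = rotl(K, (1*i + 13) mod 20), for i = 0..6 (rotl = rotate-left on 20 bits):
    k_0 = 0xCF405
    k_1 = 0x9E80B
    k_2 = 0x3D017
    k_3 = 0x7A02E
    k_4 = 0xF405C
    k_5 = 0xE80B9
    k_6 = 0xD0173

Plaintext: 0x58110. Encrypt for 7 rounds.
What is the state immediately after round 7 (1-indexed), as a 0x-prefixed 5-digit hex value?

s_0 = plaintext = 0x58110
s_1 = Round(s_0, k_0) = 0xECF2D
s_2 = Round(s_1, k_1) = 0x6C814
s_3 = Round(s_2, k_2) = 0x7B1F4
s_4 = Round(s_3, k_3) = 0x7F8A0
s_5 = Round(s_4, k_4) = 0xD4380
s_6 = Round(s_5, k_5) = 0x91AFC
s_7 = Round(s_6, k_6) = 0x7D5F8

0x7D5F8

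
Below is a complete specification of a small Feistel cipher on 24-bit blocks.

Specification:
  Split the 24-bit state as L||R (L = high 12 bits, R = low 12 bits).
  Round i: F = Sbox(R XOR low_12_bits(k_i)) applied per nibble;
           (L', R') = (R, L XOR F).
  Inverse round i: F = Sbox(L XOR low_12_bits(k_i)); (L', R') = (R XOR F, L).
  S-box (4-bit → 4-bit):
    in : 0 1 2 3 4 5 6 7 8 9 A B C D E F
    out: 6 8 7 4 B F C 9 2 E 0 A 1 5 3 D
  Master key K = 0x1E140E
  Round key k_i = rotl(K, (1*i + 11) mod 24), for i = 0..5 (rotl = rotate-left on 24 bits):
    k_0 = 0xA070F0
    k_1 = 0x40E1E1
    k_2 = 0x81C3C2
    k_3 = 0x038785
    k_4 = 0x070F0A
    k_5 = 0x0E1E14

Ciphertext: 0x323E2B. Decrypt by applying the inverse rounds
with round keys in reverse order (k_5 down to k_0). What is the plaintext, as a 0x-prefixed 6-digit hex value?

0x795AB9

s_0 = ciphertext = 0x323E2B
s_1 = InvRound(s_0, k_5) = 0xB62323
s_2 = InvRound(s_1, k_4) = 0x8E1B62
s_3 = InvRound(s_2, k_3) = 0x6A98E1
s_4 = InvRound(s_3, k_2) = 0x72B6A9
s_5 = InvRound(s_4, k_1) = 0xAB972B
s_6 = InvRound(s_5, k_0) = 0x795AB9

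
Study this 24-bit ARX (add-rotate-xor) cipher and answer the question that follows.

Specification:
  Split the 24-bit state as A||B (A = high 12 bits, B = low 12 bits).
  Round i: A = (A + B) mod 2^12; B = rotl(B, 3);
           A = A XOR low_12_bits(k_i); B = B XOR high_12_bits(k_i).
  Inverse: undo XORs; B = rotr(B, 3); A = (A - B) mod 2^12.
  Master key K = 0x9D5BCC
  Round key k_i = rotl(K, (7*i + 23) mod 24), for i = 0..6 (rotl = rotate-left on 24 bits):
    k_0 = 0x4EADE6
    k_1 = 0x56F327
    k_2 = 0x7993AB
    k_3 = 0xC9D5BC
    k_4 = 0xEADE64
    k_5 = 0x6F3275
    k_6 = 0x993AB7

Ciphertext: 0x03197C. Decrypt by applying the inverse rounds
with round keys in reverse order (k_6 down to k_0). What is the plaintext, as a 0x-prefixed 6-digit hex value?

0x6BDF68

s_0 = ciphertext = 0x03197C
s_1 = InvRound(s_0, k_6) = 0xC69E1D
s_2 = InvRound(s_1, k_5) = 0x0FFD1D
s_3 = InvRound(s_2, k_4) = 0xE25076
s_4 = InvRound(s_3, k_3) = 0x3FC79D
s_5 = InvRound(s_4, k_2) = 0x857800
s_6 = InvRound(s_5, k_1) = 0xBC3FAD
s_7 = InvRound(s_6, k_0) = 0x6BDF68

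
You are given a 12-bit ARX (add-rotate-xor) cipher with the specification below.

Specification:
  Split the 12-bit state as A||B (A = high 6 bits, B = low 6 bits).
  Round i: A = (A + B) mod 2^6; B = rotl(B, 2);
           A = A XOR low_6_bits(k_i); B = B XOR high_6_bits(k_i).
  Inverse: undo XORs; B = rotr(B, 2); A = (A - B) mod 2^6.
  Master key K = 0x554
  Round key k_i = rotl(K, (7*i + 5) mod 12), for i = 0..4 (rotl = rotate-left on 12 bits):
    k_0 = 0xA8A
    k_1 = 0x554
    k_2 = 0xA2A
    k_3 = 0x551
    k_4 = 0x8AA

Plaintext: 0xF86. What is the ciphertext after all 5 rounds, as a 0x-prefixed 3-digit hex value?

0x8A3

s_0 = plaintext = 0xF86
s_1 = Round(s_0, k_0) = 0x3B2
s_2 = Round(s_1, k_1) = 0x51E
s_3 = Round(s_2, k_2) = 0x611
s_4 = Round(s_3, k_3) = 0xE10
s_5 = Round(s_4, k_4) = 0x8A3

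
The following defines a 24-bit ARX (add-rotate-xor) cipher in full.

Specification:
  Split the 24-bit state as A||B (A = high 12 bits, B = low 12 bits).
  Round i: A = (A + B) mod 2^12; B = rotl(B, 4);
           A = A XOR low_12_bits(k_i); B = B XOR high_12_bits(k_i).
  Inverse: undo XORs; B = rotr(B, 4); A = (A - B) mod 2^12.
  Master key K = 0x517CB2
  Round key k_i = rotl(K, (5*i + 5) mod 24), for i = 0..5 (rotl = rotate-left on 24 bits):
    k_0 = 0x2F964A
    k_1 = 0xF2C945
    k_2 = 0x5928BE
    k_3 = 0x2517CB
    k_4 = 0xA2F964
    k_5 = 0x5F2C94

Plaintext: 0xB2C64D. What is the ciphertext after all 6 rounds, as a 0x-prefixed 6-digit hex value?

s_0 = plaintext = 0xB2C64D
s_1 = Round(s_0, k_0) = 0x73362F
s_2 = Round(s_1, k_1) = 0x427DDA
s_3 = Round(s_2, k_2) = 0xABF83F
s_4 = Round(s_3, k_3) = 0x5351A9
s_5 = Round(s_4, k_4) = 0xFBA0BE
s_6 = Round(s_5, k_5) = 0xCECE12

0xCECE12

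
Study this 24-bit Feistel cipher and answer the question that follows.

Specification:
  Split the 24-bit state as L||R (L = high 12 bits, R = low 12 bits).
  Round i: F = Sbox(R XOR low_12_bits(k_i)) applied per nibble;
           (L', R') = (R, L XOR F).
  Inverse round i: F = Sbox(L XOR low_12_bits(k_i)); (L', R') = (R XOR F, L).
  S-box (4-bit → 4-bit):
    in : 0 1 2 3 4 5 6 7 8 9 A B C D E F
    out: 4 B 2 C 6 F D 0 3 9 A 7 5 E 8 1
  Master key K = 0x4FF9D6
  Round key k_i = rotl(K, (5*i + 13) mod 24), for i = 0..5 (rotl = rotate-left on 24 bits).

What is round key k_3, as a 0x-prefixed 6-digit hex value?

K = 0x4FF9D6
k_0 = rotl(K, (5*0+13) mod 24) = rotl(K, 13) = 0x3AC9FF
k_1 = rotl(K, (5*1+13) mod 24) = rotl(K, 18) = 0x593FE7
k_2 = rotl(K, (5*2+13) mod 24) = rotl(K, 23) = 0x27FCEB
k_3 = rotl(K, (5*3+13) mod 24) = rotl(K, 4) = 0xFF9D64

0xFF9D64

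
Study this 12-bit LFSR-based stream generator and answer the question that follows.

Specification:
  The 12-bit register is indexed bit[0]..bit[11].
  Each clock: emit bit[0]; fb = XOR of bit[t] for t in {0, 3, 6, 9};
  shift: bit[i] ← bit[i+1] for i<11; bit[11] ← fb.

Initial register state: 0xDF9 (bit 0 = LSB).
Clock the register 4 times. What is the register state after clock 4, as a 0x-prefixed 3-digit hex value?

0xFDF

reg_0 = 0xDF9
clock 1: out=1, reg = 0xEFC
clock 2: out=0, reg = 0xF7E
clock 3: out=0, reg = 0xFBF
clock 4: out=1, reg = 0xFDF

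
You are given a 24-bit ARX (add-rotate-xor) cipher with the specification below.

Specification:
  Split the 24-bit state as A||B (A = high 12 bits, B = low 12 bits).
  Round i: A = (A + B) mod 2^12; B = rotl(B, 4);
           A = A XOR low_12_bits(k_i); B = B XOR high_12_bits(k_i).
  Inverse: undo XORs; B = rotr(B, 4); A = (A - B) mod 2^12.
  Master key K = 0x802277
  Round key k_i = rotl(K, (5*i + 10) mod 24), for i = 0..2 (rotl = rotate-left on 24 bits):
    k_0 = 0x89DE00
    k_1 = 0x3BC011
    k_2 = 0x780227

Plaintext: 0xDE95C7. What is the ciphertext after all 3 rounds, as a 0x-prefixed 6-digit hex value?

s_0 = plaintext = 0xDE95C7
s_1 = Round(s_0, k_0) = 0xDB04E8
s_2 = Round(s_1, k_1) = 0x289D38
s_3 = Round(s_2, k_2) = 0xDE640D

0xDE640D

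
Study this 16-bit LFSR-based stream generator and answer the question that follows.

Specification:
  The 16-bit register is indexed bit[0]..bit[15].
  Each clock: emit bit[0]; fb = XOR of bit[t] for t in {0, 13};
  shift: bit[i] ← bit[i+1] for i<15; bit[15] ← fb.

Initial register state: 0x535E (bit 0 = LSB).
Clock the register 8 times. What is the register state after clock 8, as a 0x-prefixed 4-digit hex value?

0xBC53

reg_0 = 0x535E
clock 1: out=0, reg = 0x29AF
clock 2: out=1, reg = 0x14D7
clock 3: out=1, reg = 0x8A6B
clock 4: out=1, reg = 0xC535
clock 5: out=1, reg = 0xE29A
clock 6: out=0, reg = 0xF14D
clock 7: out=1, reg = 0x78A6
clock 8: out=0, reg = 0xBC53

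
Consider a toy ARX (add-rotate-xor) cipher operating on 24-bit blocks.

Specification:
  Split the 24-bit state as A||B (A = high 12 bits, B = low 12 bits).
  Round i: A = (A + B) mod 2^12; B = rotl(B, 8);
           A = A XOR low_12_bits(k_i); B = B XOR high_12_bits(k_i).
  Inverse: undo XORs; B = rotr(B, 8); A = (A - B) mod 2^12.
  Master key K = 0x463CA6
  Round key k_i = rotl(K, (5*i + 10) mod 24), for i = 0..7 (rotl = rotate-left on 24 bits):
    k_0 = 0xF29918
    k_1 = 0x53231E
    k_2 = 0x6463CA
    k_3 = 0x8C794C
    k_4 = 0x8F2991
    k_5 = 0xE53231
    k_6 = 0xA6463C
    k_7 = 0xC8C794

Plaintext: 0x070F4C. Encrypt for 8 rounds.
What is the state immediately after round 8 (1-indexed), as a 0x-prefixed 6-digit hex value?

s_0 = plaintext = 0x070F4C
s_1 = Round(s_0, k_0) = 0x6A43DD
s_2 = Round(s_1, k_1) = 0x99F80F
s_3 = Round(s_2, k_2) = 0x2649C6
s_4 = Round(s_3, k_3) = 0x566E5B
s_5 = Round(s_4, k_4) = 0xA50317
s_6 = Round(s_5, k_5) = 0xF56962
s_7 = Round(s_6, k_6) = 0xE848F2
s_8 = Round(s_7, k_7) = 0x0E2E03

0x0E2E03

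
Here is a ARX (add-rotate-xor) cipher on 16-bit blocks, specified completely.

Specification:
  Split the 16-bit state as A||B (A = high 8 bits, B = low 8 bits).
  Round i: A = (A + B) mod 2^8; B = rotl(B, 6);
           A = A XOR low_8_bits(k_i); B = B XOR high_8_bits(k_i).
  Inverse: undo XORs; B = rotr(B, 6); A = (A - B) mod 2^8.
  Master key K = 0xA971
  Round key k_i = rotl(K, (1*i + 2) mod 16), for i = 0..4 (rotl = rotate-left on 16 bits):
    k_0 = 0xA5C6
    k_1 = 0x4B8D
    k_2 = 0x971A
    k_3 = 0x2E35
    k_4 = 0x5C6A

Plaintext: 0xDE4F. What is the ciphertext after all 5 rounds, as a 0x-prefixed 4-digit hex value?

s_0 = plaintext = 0xDE4F
s_1 = Round(s_0, k_0) = 0xEB76
s_2 = Round(s_1, k_1) = 0xECD6
s_3 = Round(s_2, k_2) = 0xD822
s_4 = Round(s_3, k_3) = 0xCFA6
s_5 = Round(s_4, k_4) = 0x1FF5

0x1FF5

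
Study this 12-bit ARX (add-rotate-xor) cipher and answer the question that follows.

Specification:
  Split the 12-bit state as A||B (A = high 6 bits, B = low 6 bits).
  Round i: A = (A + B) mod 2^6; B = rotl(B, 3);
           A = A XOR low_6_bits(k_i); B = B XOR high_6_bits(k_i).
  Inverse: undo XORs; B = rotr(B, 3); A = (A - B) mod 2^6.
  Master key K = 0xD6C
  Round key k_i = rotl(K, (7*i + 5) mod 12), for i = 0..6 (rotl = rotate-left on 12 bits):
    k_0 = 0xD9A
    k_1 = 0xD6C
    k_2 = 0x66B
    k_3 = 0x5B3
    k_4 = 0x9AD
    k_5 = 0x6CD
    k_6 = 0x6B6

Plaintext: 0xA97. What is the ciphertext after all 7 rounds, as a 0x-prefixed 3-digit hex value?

0x5AE

s_0 = plaintext = 0xA97
s_1 = Round(s_0, k_0) = 0x6CC
s_2 = Round(s_1, k_1) = 0x2D4
s_3 = Round(s_2, k_2) = 0xD3B
s_4 = Round(s_3, k_3) = 0x709
s_5 = Round(s_4, k_4) = 0x22F
s_6 = Round(s_5, k_5) = 0xEA6
s_7 = Round(s_6, k_6) = 0x5AE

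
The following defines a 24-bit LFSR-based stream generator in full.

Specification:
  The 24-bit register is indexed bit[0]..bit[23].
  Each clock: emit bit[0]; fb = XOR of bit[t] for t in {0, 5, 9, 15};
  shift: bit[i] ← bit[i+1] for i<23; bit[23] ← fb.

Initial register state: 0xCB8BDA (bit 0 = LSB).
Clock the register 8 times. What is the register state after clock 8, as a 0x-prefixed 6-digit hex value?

reg_0 = 0xCB8BDA
clock 1: out=0, reg = 0x65C5ED
clock 2: out=1, reg = 0xB2E2F6
clock 3: out=0, reg = 0xD9717B
clock 4: out=1, reg = 0x6CB8BD
clock 5: out=1, reg = 0xB65C5E
clock 6: out=0, reg = 0x5B2E2F
clock 7: out=1, reg = 0xAD9717
clock 8: out=1, reg = 0xD6CB8B

0xD6CB8B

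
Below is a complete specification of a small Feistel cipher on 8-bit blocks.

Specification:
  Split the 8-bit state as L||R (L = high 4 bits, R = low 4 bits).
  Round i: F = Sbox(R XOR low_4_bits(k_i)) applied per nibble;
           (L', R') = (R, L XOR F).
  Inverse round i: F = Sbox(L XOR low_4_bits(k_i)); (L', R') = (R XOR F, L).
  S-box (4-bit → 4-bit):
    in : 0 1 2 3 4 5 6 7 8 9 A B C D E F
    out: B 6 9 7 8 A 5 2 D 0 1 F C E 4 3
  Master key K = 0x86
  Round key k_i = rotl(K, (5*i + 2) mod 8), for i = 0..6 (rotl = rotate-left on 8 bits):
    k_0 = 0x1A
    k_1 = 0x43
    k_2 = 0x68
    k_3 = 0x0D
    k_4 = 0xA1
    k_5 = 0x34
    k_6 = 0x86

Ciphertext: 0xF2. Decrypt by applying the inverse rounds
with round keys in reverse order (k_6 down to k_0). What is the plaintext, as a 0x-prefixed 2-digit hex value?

s_0 = ciphertext = 0xF2
s_1 = InvRound(s_0, k_6) = 0x2F
s_2 = InvRound(s_1, k_5) = 0xA2
s_3 = InvRound(s_2, k_4) = 0xDA
s_4 = InvRound(s_3, k_3) = 0x1D
s_5 = InvRound(s_4, k_2) = 0xD1
s_6 = InvRound(s_5, k_1) = 0x5D
s_7 = InvRound(s_6, k_0) = 0xE5

0xE5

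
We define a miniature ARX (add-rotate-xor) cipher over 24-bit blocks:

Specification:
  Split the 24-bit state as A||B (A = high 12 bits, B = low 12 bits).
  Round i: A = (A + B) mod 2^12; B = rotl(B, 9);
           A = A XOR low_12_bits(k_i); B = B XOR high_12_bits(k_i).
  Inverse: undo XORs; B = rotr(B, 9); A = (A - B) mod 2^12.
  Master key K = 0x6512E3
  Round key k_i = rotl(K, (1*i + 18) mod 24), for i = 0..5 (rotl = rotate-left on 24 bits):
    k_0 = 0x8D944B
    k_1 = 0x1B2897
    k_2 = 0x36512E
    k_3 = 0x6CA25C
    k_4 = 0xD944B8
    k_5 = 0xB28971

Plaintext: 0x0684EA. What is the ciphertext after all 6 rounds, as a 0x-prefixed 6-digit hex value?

s_0 = plaintext = 0x0684EA
s_1 = Round(s_0, k_0) = 0x119C44
s_2 = Round(s_1, k_1) = 0x5CA83A
s_3 = Round(s_2, k_2) = 0xF2A662
s_4 = Round(s_3, k_3) = 0x7D0206
s_5 = Round(s_4, k_4) = 0xD6E1D4
s_6 = Round(s_5, k_5) = 0x633312

0x633312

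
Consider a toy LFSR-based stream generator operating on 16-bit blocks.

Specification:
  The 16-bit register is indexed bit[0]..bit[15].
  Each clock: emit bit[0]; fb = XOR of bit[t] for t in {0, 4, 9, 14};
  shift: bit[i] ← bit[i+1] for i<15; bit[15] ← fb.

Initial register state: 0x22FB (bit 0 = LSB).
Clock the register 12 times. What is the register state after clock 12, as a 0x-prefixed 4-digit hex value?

reg_0 = 0x22FB
clock 1: out=1, reg = 0x917D
clock 2: out=1, reg = 0x48BE
clock 3: out=0, reg = 0x245F
clock 4: out=1, reg = 0x122F
clock 5: out=1, reg = 0x0917
clock 6: out=1, reg = 0x048B
clock 7: out=1, reg = 0x8245
clock 8: out=1, reg = 0x4122
clock 9: out=0, reg = 0xA091
clock 10: out=1, reg = 0x5048
clock 11: out=0, reg = 0xA824
clock 12: out=0, reg = 0x5412

0x5412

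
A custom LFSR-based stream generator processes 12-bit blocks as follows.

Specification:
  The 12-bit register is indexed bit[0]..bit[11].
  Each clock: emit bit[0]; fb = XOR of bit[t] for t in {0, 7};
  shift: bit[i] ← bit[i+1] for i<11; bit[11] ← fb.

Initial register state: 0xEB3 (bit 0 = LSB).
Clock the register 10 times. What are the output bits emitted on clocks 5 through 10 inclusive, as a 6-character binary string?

reg_0 = 0xEB3
clock 1: out=1, reg = 0x759
clock 2: out=1, reg = 0xBAC
clock 3: out=0, reg = 0xDD6
clock 4: out=0, reg = 0xEEB
clock 5: out=1, reg = 0x775
clock 6: out=1, reg = 0xBBA
clock 7: out=0, reg = 0xDDD
clock 8: out=1, reg = 0x6EE
clock 9: out=0, reg = 0xB77
clock 10: out=1, reg = 0xDBB

110101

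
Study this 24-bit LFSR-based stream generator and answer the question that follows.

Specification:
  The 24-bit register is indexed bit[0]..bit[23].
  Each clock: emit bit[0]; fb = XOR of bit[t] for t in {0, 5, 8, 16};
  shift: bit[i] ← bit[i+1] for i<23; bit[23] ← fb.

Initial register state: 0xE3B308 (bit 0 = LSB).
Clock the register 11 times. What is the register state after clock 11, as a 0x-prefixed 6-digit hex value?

reg_0 = 0xE3B308
clock 1: out=0, reg = 0x71D984
clock 2: out=0, reg = 0x38ECC2
clock 3: out=0, reg = 0x1C7661
clock 4: out=1, reg = 0x0E3B30
clock 5: out=0, reg = 0x071D98
clock 6: out=0, reg = 0x038ECC
clock 7: out=0, reg = 0x81C766
clock 8: out=0, reg = 0xC0E3B3
clock 9: out=1, reg = 0xE071D9
clock 10: out=1, reg = 0x7038EC
clock 11: out=0, reg = 0xB81C76

0xB81C76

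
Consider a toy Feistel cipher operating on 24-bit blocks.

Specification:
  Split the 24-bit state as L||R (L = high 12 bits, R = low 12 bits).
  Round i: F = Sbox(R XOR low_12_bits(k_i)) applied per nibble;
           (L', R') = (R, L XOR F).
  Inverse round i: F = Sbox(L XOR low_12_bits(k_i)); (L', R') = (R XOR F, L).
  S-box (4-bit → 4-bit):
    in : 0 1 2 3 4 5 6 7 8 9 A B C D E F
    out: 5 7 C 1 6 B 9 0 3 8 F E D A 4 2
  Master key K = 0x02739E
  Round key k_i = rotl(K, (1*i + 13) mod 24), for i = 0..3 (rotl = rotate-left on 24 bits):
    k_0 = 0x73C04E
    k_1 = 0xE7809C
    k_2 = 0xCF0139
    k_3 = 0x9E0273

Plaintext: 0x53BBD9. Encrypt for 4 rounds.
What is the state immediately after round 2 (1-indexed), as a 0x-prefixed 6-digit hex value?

s_0 = plaintext = 0x53BBD9
s_1 = Round(s_0, k_0) = 0xBD9BBB
s_2 = Round(s_1, k_1) = 0xBBB519
s_3 = Round(s_2, k_2) = 0x519D7E
s_4 = Round(s_3, k_3) = 0xD7E743

0xBBB519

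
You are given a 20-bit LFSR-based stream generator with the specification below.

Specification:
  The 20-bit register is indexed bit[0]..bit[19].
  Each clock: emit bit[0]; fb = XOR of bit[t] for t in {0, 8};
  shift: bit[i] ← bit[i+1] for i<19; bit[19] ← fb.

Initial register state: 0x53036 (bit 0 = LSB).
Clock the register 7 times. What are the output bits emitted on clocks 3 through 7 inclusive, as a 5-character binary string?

reg_0 = 0x53036
clock 1: out=0, reg = 0x2981B
clock 2: out=1, reg = 0x94C0D
clock 3: out=1, reg = 0xCA606
clock 4: out=0, reg = 0x65303
clock 5: out=1, reg = 0x32981
clock 6: out=1, reg = 0x194C0
clock 7: out=0, reg = 0x0CA60

10110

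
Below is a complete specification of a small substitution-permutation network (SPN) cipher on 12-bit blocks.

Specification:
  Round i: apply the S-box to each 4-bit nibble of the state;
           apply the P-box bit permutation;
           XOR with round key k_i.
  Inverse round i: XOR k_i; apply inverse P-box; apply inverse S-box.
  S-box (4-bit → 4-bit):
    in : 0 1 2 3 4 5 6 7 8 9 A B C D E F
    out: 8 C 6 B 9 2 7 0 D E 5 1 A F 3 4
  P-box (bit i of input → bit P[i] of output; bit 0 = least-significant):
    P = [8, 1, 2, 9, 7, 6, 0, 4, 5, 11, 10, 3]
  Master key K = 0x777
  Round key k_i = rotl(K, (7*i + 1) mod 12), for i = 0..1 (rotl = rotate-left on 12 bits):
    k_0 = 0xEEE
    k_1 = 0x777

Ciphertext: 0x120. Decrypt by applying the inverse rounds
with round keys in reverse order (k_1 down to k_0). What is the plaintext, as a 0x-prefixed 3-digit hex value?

0xB96

s_0 = ciphertext = 0x120
s_1 = InvRound(s_0, k_1) = 0xF99
s_2 = InvRound(s_1, k_0) = 0xB96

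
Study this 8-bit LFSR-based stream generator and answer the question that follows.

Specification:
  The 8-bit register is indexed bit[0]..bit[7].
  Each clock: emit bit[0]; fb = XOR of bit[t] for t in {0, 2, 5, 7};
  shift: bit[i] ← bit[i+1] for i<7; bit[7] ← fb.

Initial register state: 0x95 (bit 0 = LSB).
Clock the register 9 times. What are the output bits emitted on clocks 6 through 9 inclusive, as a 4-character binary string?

0011

reg_0 = 0x95
clock 1: out=1, reg = 0xCA
clock 2: out=0, reg = 0xE5
clock 3: out=1, reg = 0x72
clock 4: out=0, reg = 0xB9
clock 5: out=1, reg = 0xDC
clock 6: out=0, reg = 0x6E
clock 7: out=0, reg = 0x37
clock 8: out=1, reg = 0x9B
clock 9: out=1, reg = 0x4D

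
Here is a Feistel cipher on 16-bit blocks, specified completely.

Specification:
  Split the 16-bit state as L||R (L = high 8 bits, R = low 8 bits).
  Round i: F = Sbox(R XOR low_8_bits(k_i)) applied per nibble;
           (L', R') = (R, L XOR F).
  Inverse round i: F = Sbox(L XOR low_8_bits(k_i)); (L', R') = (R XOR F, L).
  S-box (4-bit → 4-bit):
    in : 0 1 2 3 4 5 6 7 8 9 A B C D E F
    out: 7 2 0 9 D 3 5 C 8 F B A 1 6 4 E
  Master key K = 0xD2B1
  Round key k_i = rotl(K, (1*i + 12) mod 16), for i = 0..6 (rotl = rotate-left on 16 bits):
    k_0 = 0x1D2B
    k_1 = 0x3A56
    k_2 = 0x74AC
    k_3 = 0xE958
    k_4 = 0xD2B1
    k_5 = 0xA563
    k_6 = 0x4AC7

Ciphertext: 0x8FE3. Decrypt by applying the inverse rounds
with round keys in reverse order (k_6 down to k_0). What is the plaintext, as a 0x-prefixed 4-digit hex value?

s_0 = ciphertext = 0x8FE3
s_1 = InvRound(s_0, k_6) = 0x3B8F
s_2 = InvRound(s_1, k_5) = 0xB73B
s_3 = InvRound(s_2, k_4) = 0x4EB7
s_4 = InvRound(s_3, k_3) = 0x924E
s_5 = InvRound(s_4, k_2) = 0xDA92
s_6 = InvRound(s_5, k_1) = 0x13DA
s_7 = InvRound(s_6, k_0) = 0x4213

0x4213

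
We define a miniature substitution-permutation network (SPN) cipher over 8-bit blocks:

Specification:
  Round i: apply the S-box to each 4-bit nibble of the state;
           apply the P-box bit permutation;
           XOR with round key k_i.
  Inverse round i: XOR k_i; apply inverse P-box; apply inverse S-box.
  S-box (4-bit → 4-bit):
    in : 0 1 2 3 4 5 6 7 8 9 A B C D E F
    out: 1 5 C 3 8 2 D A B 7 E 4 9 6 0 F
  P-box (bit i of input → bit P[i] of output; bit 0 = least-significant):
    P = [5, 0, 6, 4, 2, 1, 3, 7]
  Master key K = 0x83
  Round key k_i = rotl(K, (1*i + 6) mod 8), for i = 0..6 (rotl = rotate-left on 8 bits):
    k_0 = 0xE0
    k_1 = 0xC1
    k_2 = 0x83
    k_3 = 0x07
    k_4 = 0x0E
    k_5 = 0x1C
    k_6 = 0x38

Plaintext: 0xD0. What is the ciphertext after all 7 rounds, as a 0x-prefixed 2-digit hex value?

0x3B

s_0 = plaintext = 0xD0
s_1 = Round(s_0, k_0) = 0xCA
s_2 = Round(s_1, k_1) = 0x14
s_3 = Round(s_2, k_2) = 0x9F
s_4 = Round(s_3, k_3) = 0x78
s_5 = Round(s_4, k_4) = 0xBD
s_6 = Round(s_5, k_5) = 0x55
s_7 = Round(s_6, k_6) = 0x3B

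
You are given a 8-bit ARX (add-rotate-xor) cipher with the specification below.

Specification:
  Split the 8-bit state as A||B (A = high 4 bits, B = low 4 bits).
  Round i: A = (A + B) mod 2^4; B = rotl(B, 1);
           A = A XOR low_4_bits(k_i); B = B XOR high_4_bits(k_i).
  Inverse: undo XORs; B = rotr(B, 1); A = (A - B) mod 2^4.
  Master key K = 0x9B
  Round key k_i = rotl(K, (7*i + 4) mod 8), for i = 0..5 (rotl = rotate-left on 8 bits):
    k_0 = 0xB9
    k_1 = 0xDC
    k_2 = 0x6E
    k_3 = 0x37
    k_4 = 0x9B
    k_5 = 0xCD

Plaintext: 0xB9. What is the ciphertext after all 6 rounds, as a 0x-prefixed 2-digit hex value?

0xFC

s_0 = plaintext = 0xB9
s_1 = Round(s_0, k_0) = 0xD8
s_2 = Round(s_1, k_1) = 0x9C
s_3 = Round(s_2, k_2) = 0xBF
s_4 = Round(s_3, k_3) = 0xDC
s_5 = Round(s_4, k_4) = 0x20
s_6 = Round(s_5, k_5) = 0xFC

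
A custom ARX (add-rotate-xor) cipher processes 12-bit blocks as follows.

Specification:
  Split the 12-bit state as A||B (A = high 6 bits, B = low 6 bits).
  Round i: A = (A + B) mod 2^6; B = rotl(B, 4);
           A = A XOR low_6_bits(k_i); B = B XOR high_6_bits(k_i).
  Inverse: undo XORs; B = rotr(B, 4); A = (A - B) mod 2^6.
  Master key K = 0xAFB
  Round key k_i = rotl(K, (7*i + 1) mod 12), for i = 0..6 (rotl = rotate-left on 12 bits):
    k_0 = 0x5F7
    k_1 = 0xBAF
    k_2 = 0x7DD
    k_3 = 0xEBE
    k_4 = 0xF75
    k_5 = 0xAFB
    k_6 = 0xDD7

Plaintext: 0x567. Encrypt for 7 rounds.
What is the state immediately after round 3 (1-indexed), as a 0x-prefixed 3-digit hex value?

s_0 = plaintext = 0x567
s_1 = Round(s_0, k_0) = 0x2EE
s_2 = Round(s_1, k_1) = 0x585
s_3 = Round(s_2, k_2) = 0x18E
s_4 = Round(s_3, k_3) = 0xA99
s_5 = Round(s_4, k_4) = 0xDAB
s_6 = Round(s_5, k_5) = 0x691
s_7 = Round(s_6, k_6) = 0xF23

0x18E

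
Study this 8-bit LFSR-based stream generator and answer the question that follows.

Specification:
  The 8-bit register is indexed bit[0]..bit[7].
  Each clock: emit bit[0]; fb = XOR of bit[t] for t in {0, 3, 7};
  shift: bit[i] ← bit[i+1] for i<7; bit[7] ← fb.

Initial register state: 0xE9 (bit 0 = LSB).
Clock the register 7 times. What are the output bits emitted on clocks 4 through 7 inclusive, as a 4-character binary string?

reg_0 = 0xE9
clock 1: out=1, reg = 0xF4
clock 2: out=0, reg = 0xFA
clock 3: out=0, reg = 0x7D
clock 4: out=1, reg = 0x3E
clock 5: out=0, reg = 0x9F
clock 6: out=1, reg = 0xCF
clock 7: out=1, reg = 0xE7

1011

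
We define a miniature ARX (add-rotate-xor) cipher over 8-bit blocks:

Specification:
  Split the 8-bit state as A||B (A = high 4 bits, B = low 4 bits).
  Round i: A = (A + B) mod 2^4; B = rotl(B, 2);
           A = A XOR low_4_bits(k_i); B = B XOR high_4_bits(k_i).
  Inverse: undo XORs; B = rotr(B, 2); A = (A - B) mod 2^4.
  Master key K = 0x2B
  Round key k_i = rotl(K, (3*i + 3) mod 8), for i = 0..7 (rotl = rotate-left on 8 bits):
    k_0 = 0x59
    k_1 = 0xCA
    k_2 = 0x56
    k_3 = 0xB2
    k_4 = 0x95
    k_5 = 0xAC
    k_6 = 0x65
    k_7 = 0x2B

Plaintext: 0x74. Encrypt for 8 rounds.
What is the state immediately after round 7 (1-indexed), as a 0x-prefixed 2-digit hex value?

0x69

s_0 = plaintext = 0x74
s_1 = Round(s_0, k_0) = 0x24
s_2 = Round(s_1, k_1) = 0xCD
s_3 = Round(s_2, k_2) = 0xF2
s_4 = Round(s_3, k_3) = 0x33
s_5 = Round(s_4, k_4) = 0x35
s_6 = Round(s_5, k_5) = 0x4F
s_7 = Round(s_6, k_6) = 0x69
s_8 = Round(s_7, k_7) = 0x44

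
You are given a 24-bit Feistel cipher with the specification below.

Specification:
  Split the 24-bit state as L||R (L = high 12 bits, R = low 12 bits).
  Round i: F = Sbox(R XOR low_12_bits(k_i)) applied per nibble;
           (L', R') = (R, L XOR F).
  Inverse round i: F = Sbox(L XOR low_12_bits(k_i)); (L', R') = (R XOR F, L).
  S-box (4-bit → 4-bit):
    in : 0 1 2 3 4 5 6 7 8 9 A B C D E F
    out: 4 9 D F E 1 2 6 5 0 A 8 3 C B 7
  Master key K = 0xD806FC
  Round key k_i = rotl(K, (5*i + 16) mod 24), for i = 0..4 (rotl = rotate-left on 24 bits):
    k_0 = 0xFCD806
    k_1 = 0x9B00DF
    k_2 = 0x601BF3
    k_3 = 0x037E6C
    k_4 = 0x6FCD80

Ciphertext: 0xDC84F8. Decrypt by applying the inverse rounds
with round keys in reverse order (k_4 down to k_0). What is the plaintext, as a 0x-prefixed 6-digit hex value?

s_0 = ciphertext = 0xDC84F8
s_1 = InvRound(s_0, k_4) = 0x01DDC8
s_2 = InvRound(s_1, k_3) = 0x6A101D
s_3 = InvRound(s_2, k_2) = 0xC006A1
s_4 = InvRound(s_3, k_1) = 0x566C00
s_5 = InvRound(s_4, k_0) = 0x024566

0x024566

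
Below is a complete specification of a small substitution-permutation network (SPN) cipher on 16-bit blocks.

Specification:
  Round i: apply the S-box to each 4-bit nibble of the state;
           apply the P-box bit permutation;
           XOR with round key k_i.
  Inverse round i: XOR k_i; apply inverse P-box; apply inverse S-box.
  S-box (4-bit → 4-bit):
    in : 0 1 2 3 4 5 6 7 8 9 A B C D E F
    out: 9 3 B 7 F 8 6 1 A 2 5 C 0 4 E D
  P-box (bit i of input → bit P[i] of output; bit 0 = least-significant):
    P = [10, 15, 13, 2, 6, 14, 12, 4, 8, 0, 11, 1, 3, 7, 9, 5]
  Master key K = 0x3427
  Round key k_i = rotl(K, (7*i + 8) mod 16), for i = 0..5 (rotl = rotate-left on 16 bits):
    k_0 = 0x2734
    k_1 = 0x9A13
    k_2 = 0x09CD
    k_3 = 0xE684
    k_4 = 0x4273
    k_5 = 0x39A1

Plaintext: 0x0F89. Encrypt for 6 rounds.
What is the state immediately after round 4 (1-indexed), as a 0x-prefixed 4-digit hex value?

0x48BF

s_0 = plaintext = 0x0F89
s_1 = Round(s_0, k_0) = 0xEE0E
s_2 = Round(s_1, k_1) = 0x30E4
s_3 = Round(s_2, k_2) = 0xFE53
s_4 = Round(s_3, k_3) = 0x48BF
s_5 = Round(s_4, k_4) = 0x74CC
s_6 = Round(s_5, k_5) = 0x30AA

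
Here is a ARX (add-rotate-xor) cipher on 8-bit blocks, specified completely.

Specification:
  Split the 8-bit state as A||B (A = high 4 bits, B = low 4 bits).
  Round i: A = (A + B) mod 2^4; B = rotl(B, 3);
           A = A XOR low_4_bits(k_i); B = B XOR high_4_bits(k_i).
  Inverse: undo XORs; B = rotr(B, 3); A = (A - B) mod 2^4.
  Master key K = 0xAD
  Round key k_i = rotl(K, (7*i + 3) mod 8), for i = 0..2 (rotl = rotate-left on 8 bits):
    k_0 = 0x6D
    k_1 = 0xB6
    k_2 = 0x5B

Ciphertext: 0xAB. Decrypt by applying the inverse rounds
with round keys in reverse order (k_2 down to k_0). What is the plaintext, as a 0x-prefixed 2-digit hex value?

0x65

s_0 = ciphertext = 0xAB
s_1 = InvRound(s_0, k_2) = 0x4D
s_2 = InvRound(s_1, k_1) = 0x6C
s_3 = InvRound(s_2, k_0) = 0x65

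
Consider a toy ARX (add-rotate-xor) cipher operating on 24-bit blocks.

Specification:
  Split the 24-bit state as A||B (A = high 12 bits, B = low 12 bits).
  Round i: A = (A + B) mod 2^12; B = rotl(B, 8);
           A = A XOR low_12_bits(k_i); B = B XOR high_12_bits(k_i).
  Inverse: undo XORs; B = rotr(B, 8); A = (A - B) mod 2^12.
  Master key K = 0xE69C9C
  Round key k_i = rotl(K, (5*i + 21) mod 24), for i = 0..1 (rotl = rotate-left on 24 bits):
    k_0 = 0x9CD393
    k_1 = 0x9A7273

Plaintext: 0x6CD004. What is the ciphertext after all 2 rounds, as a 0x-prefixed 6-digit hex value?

0x17C47B

s_0 = plaintext = 0x6CD004
s_1 = Round(s_0, k_0) = 0x542DCD
s_2 = Round(s_1, k_1) = 0x17C47B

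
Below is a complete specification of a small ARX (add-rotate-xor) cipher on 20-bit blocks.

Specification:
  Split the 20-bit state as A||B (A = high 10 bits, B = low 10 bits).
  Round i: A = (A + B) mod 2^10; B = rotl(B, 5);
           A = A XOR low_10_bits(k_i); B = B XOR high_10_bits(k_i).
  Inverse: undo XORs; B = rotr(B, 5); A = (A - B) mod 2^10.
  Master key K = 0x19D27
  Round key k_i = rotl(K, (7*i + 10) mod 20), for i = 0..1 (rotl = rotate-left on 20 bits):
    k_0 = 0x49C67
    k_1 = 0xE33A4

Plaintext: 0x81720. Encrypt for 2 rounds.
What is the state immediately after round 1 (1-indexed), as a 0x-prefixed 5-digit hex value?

s_0 = plaintext = 0x81720
s_1 = Round(s_0, k_0) = 0x5093E
s_2 = Round(s_1, k_1) = 0x49045

0x5093E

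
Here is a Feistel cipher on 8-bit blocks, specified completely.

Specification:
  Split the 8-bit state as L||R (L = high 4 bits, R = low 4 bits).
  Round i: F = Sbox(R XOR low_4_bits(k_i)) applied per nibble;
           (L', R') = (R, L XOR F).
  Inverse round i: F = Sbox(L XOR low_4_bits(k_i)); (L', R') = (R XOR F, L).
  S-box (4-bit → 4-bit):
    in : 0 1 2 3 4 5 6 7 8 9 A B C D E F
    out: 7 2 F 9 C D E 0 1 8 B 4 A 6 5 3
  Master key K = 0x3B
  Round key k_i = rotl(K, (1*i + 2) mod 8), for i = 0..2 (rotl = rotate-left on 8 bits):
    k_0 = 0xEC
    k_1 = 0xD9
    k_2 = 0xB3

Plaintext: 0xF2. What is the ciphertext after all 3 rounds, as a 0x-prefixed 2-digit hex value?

s_0 = plaintext = 0xF2
s_1 = Round(s_0, k_0) = 0x2A
s_2 = Round(s_1, k_1) = 0xAB
s_3 = Round(s_2, k_2) = 0xBB

0xBB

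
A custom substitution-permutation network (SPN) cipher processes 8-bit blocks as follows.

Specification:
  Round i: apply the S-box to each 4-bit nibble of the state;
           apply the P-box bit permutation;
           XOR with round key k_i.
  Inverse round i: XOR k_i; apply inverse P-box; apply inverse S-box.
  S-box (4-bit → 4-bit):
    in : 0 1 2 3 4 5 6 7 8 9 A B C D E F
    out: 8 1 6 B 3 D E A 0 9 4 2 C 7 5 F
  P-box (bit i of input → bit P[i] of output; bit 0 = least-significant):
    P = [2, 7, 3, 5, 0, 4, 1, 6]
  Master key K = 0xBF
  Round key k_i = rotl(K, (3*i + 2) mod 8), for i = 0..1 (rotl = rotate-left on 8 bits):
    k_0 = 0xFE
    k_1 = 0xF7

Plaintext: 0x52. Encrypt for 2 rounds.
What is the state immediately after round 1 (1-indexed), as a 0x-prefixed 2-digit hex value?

s_0 = plaintext = 0x52
s_1 = Round(s_0, k_0) = 0x35
s_2 = Round(s_1, k_1) = 0x8A

0x35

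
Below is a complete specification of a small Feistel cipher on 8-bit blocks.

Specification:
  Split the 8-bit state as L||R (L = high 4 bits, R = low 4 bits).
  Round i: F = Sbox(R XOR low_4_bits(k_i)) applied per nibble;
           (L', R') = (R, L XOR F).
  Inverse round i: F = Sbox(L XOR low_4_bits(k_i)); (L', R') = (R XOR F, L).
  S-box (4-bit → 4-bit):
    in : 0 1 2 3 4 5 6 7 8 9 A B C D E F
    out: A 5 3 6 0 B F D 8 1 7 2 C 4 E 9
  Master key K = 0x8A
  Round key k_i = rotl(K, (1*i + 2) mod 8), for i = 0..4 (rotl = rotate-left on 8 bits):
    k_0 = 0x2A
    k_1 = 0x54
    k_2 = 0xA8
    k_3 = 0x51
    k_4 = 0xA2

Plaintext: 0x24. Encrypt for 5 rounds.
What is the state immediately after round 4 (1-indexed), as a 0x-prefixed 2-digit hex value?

0xC8

s_0 = plaintext = 0x24
s_1 = Round(s_0, k_0) = 0x4C
s_2 = Round(s_1, k_1) = 0xCC
s_3 = Round(s_2, k_2) = 0xCC
s_4 = Round(s_3, k_3) = 0xC8
s_5 = Round(s_4, k_4) = 0x8B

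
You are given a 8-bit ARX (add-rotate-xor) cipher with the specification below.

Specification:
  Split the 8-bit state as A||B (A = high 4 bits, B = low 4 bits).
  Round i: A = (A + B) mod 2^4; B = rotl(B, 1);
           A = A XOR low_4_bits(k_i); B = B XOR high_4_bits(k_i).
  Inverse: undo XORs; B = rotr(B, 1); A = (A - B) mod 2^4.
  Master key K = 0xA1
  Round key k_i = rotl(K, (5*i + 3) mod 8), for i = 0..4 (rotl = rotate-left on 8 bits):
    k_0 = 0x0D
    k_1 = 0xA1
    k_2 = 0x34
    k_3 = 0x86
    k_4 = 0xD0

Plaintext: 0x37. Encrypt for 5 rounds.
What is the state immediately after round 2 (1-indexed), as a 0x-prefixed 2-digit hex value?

s_0 = plaintext = 0x37
s_1 = Round(s_0, k_0) = 0x7E
s_2 = Round(s_1, k_1) = 0x47
s_3 = Round(s_2, k_2) = 0xFD
s_4 = Round(s_3, k_3) = 0xA3
s_5 = Round(s_4, k_4) = 0xDB

0x47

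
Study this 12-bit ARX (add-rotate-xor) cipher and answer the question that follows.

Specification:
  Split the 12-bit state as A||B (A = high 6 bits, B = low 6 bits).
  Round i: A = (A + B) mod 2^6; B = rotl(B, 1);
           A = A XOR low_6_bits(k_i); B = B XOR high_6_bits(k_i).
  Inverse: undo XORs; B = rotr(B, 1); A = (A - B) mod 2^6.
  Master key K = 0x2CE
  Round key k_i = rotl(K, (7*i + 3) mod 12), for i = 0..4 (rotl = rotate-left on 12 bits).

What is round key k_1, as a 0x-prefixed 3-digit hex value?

0x8B3

K = 0x2CE
k_0 = rotl(K, (7*0+3) mod 12) = rotl(K, 3) = 0x671
k_1 = rotl(K, (7*1+3) mod 12) = rotl(K, 10) = 0x8B3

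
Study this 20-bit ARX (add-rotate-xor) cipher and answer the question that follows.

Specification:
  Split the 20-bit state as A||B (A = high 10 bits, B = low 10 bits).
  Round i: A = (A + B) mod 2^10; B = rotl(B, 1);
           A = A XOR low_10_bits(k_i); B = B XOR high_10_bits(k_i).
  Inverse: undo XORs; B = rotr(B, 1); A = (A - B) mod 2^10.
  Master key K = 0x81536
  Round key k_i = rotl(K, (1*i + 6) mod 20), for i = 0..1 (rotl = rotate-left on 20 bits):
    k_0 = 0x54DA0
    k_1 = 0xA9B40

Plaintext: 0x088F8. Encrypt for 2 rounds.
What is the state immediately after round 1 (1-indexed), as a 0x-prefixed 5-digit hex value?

0x2E8A3

s_0 = plaintext = 0x088F8
s_1 = Round(s_0, k_0) = 0x2E8A3
s_2 = Round(s_1, k_1) = 0x877E0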